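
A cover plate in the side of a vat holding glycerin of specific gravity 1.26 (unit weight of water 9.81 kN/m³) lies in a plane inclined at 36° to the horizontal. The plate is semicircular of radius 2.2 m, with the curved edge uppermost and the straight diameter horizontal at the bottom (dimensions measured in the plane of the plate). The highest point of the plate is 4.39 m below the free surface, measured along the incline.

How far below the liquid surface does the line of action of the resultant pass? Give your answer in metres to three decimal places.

γ = 1.26 × 9.81 = 12.3606 kN/m³.
Let θ = 36° be the plate's angle to the horizontal; measure y along the incline from where the plane meets the free surface. Vertical depth h = y·sinθ with sinθ = 0.587785.
The centroid lies 4r/(3π) = 0.933709 m above the diameter, so r − 4r/(3π) = 2.2 − 0.933709 = 1.26629 m below the topmost point, so y_c = 4.39 + 1.26629 = 5.65629 m and h_c = 5.65629 × 0.587785 = 3.32468 m.
A = πr²/2 = π × 2.2²/2 = 7.60265 m².
Resultant F = γ·h_c·A = 12.3606 × 3.32468 × 7.60265 = 312.431 kN.
I_c = (π/8 − 8/(9π))·r⁴ = 0.109757 × 2.2⁴ = 2.57112 m⁴.
Centre of pressure: y_p = y_c + I_c/(y_c·A) = 5.65629 + 2.57112/(5.65629 × 7.60265) = 5.65629 + 0.0597896 = 5.71608 m along the plane.
Vertically, h_p = y_p·sinθ = 5.71608 × 0.587785 = 3.35983 m.

h_p = 3.360 m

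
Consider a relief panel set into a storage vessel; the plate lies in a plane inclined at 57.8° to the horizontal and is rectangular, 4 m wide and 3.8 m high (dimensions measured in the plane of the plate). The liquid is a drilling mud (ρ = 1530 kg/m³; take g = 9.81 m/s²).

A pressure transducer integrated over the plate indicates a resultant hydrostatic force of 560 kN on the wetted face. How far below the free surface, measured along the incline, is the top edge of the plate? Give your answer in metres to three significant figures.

γ = ρg = 1530 × 9.81 / 1000 = 15.0093 kN/m³.
A = 4 × 3.8 = 15.2 m².
From F = γ·h_c·A, the centroid depth is h_c = 560/(15.0093 × 15.2) = 2.45462 m.
Let θ = 57.8° be the plate's angle to the horizontal; measure y along the incline from where the plane meets the free surface. Vertical depth h = y·sinθ with sinθ = 0.846193.
Along the incline, y_c = h_c/sinθ = 2.45462/0.846193 = 2.90078 m.
The centroid lies 3.8/2 = 1.9 m below the top edge, so the top edge sits at y_top = 2.90078 − 1.9 = 1.00078 m along the incline.

y_top ≈ 1.00 m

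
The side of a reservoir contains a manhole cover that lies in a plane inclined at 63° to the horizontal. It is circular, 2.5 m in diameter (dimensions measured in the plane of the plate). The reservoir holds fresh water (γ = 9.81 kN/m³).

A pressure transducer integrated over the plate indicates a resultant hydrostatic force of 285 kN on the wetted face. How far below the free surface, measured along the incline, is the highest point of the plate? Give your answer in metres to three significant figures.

y_top ≈ 5.39 m

γ = 9.81 kN/m³.
A = π(1.25)² = 4.90874 m².
From F = γ·h_c·A, the centroid depth is h_c = 285/(9.81 × 4.90874) = 5.91842 m.
Let θ = 63° be the plate's angle to the horizontal; measure y along the incline from where the plane meets the free surface. Vertical depth h = y·sinθ with sinθ = 0.891007.
Along the incline, y_c = h_c/sinθ = 5.91842/0.891007 = 6.64239 m.
The centroid is at the centre, 1.25 m below the top of the plate, so the highest point sits at y_top = 6.64239 − 1.25 = 5.39239 m along the incline.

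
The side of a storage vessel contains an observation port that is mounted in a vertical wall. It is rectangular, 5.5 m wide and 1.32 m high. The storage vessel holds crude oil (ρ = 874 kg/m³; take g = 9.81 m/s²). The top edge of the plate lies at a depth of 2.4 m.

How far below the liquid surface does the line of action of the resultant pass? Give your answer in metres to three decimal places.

h_p = 3.107 m

γ = ρg = 874 × 9.81 / 1000 = 8.57394 kN/m³.
The centroid lies 1.32/2 = 0.66 m below the top edge, so the centroid depth is h_c = 2.4 + 0.66 = 3.06 m.
A = 5.5 × 1.32 = 7.26 m².
Resultant F = γ·h_c·A = 8.57394 × 3.06 × 7.26 = 190.475 kN.
I_c = b·h³/12 = 5.5 × 1.32³/12 = 1.05415 m⁴.
Centre of pressure: y_p = y_c + I_c/(y_c·A) = 3.06 + 1.05415/(3.06 × 7.26) = 3.06 + 0.0474509 = 3.10745 m along the plane.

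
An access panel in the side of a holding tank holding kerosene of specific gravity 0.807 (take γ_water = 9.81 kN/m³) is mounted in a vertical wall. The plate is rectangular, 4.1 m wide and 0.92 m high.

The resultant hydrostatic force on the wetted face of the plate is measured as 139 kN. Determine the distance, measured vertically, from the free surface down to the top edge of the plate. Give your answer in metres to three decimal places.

d_top ≈ 4.195 m

γ = 0.807 × 9.81 = 7.91667 kN/m³.
A = 4.1 × 0.92 = 3.772 m².
From F = γ·h_c·A, the centroid depth is h_c = 139/(7.91667 × 3.772) = 4.6548 m.
The centroid lies 0.92/2 = 0.46 m below the top edge, so the top edge sits at h_top = 4.6548 − 0.46 = 4.1948 m below the surface.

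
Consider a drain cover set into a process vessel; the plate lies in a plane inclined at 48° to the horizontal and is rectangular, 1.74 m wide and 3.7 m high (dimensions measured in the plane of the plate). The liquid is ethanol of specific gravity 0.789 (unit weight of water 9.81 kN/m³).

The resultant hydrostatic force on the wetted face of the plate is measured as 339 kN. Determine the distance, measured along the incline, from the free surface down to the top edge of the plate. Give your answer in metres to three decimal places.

γ = 0.789 × 9.81 = 7.74009 kN/m³.
A = 1.74 × 3.7 = 6.438 m².
From F = γ·h_c·A, the centroid depth is h_c = 339/(7.74009 × 6.438) = 6.80304 m.
Let θ = 48° be the plate's angle to the horizontal; measure y along the incline from where the plane meets the free surface. Vertical depth h = y·sinθ with sinθ = 0.743145.
Along the incline, y_c = h_c/sinθ = 6.80304/0.743145 = 9.15439 m.
The centroid lies 3.7/2 = 1.85 m below the top edge, so the top edge sits at y_top = 9.15439 − 1.85 = 7.30439 m along the incline.

y_top ≈ 7.304 m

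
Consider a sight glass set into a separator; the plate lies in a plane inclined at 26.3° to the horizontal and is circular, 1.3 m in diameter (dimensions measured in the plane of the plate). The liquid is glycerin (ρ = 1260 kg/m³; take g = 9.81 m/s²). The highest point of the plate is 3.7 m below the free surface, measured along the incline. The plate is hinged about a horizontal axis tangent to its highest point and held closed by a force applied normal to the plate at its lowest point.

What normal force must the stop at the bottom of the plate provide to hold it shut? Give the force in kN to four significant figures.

γ = ρg = 1260 × 9.81 / 1000 = 12.3606 kN/m³.
Let θ = 26.3° be the plate's angle to the horizontal; measure y along the incline from where the plane meets the free surface. Vertical depth h = y·sinθ with sinθ = 0.443071.
The centroid is at the centre, 0.65 m below the top of the plate, so y_c = 3.7 + 0.65 = 4.35 m and h_c = 4.35 × 0.443071 = 1.92736 m.
A = π(0.65)² = 1.32732 m².
Resultant F = γ·h_c·A = 12.3606 × 1.92736 × 1.32732 = 31.6212 kN.
I_c = πr⁴/4 = π × 0.65⁴/4 = 0.140198 m⁴.
Centre of pressure: y_p = y_c + I_c/(y_c·A) = 4.35 + 0.140198/(4.35 × 1.32732) = 4.35 + 0.0242816 = 4.37428 m along the plane.
The resultant acts 0.65 + 0.0242816 = 0.674282 m (along the plate) below the hinge at the top edge, so the moment about the hinge is M = F × 0.674282 = 31.6212 × 0.674282 = 21.3216 kN·m.
A normal force at the bottom, 1.3 m from the hinge, must supply this moment: P = 21.3216/1.3 = 16.4012 kN.

P ≈ 16.40 kN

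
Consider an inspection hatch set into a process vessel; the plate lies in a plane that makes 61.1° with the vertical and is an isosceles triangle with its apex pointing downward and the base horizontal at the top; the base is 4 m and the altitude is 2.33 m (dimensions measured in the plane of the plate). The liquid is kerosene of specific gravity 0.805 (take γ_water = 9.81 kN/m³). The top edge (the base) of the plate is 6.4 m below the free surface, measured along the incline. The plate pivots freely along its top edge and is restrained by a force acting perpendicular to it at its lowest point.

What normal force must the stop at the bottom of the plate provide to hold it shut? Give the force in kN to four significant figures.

γ = 0.805 × 9.81 = 7.89705 kN/m³.
The plate makes 61.1° with the vertical, i.e. θ = 90° − 61.1° = 28.9° to the horizontal. Measuring y along the incline from the free-surface line, vertical depth h = y·sinθ with sinθ = 0.483282.
With the apex down, the centroid sits h/3 = 2.33/3 = 0.776667 m below the base (the top edge), so y_c = 6.4 + 0.776667 = 7.17667 m and h_c = 7.17667 × 0.483282 = 3.46836 m.
A = ½ × 4 × 2.33 = 4.66 m².
Resultant F = γ·h_c·A = 7.89705 × 3.46836 × 4.66 = 127.637 kN.
I_c = b·h³/36 = 4 × 2.33³/36 = 1.40548 m⁴.
Centre of pressure: y_p = y_c + I_c/(y_c·A) = 7.17667 + 1.40548/(7.17667 × 4.66) = 7.17667 + 0.0420258 = 7.2187 m along the plane.
The resultant acts 0.776667 + 0.0420258 = 0.818693 m (along the plate) below the hinge at the top edge, so the moment about the hinge is M = F × 0.818693 = 127.637 × 0.818693 = 104.496 kN·m.
A normal force at the bottom, 2.33 m from the hinge, must supply this moment: P = 104.496/2.33 = 44.8481 kN.

P ≈ 44.85 kN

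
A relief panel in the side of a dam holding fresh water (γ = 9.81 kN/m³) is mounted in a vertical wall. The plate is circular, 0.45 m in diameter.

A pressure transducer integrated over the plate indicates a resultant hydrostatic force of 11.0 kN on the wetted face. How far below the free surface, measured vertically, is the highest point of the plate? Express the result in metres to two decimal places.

γ = 9.81 kN/m³.
A = π(0.225)² = 0.159043 m².
From F = γ·h_c·A, the centroid depth is h_c = 11.0/(9.81 × 0.159043) = 7.05032 m.
The centroid is at the centre, 0.225 m below the top of the plate, so the highest point sits at h_top = 7.05032 − 0.225 = 6.82532 m below the surface.

d_top ≈ 6.83 m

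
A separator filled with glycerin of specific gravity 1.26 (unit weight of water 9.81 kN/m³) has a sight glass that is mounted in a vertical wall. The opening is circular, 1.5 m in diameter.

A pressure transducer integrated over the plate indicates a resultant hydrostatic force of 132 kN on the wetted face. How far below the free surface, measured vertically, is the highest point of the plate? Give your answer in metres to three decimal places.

γ = 1.26 × 9.81 = 12.3606 kN/m³.
A = π(0.75)² = 1.76715 m².
From F = γ·h_c·A, the centroid depth is h_c = 132/(12.3606 × 1.76715) = 6.04312 m.
The centroid is at the centre, 0.75 m below the top of the plate, so the highest point sits at h_top = 6.04312 − 0.75 = 5.29312 m below the surface.

d_top ≈ 5.293 m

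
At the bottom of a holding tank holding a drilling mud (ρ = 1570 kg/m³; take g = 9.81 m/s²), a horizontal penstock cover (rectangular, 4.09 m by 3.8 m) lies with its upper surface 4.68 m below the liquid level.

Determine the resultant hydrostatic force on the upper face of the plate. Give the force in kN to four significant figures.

γ = ρg = 1570 × 9.81 / 1000 = 15.4017 kN/m³.
The plate is horizontal, so pressure is uniform at p = γ·h = 15.4017 × 4.68 = 72.08 kN/m².
A = 4.09 × 3.8 = 15.542 m².
F = p·A = 72.08 × 15.542 = 1120.27 kN.

F ≈ 1120 kN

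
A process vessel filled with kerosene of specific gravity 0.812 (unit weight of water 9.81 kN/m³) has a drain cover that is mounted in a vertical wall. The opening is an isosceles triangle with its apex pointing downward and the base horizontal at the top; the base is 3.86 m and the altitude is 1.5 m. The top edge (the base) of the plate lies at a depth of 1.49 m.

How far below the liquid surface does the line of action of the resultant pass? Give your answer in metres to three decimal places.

γ = 0.812 × 9.81 = 7.96572 kN/m³.
With the apex down, the centroid sits h/3 = 1.5/3 = 0.5 m below the base (the top edge), so the centroid depth is h_c = 1.49 + 0.5 = 1.99 m.
A = ½ × 3.86 × 1.5 = 2.895 m².
Resultant F = γ·h_c·A = 7.96572 × 1.99 × 2.895 = 45.8909 kN.
I_c = b·h³/36 = 3.86 × 1.5³/36 = 0.361875 m⁴.
Centre of pressure: y_p = y_c + I_c/(y_c·A) = 1.99 + 0.361875/(1.99 × 2.895) = 1.99 + 0.0628141 = 2.05281 m along the plane.

h_p = 2.053 m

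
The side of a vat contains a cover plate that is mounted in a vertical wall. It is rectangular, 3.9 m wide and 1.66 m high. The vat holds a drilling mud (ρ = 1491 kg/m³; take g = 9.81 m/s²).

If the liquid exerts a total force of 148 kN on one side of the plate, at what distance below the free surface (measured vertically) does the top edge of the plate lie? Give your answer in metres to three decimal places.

d_top ≈ 0.733 m

γ = ρg = 1491 × 9.81 / 1000 = 14.62671 kN/m³.
A = 3.9 × 1.66 = 6.474 m².
From F = γ·h_c·A, the centroid depth is h_c = 148/(14.62671 × 6.474) = 1.56294 m.
The centroid lies 1.66/2 = 0.83 m below the top edge, so the top edge sits at h_top = 1.56294 − 0.83 = 0.73294 m below the surface.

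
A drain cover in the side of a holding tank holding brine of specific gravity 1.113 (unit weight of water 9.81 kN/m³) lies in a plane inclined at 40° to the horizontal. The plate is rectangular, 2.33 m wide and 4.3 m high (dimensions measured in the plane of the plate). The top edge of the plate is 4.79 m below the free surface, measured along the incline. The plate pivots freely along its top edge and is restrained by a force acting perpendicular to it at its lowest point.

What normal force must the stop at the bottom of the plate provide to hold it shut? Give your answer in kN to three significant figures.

P ≈ 269 kN

γ = 1.113 × 9.81 = 10.91853 kN/m³.
Let θ = 40° be the plate's angle to the horizontal; measure y along the incline from where the plane meets the free surface. Vertical depth h = y·sinθ with sinθ = 0.642788.
The centroid lies 4.3/2 = 2.15 m below the top edge, so y_c = 4.79 + 2.15 = 6.94 m and h_c = 6.94 × 0.642788 = 4.46095 m.
A = 2.33 × 4.3 = 10.019 m².
Resultant F = γ·h_c·A = 10.91853 × 4.46095 × 10.019 = 487.996 kN.
I_c = b·h³/12 = 2.33 × 4.3³/12 = 15.4376 m⁴.
Centre of pressure: y_p = y_c + I_c/(y_c·A) = 6.94 + 15.4376/(6.94 × 10.019) = 6.94 + 0.222022 = 7.16202 m along the plane.
The resultant acts 2.15 + 0.222022 = 2.37202 m (along the plate) below the hinge at the top edge, so the moment about the hinge is M = F × 2.37202 = 487.996 × 2.37202 = 1157.54 kN·m.
A normal force at the bottom, 4.3 m from the hinge, must supply this moment: P = 1157.54/4.3 = 269.195 kN.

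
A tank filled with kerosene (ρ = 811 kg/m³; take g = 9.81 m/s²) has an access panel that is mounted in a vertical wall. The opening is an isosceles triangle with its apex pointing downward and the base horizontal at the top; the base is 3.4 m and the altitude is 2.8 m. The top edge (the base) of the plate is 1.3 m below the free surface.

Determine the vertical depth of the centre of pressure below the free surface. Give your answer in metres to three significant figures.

h_p = 2.43 m

γ = ρg = 811 × 9.81 / 1000 = 7.95591 kN/m³.
With the apex down, the centroid sits h/3 = 2.8/3 = 0.933333 m below the base (the top edge), so the centroid depth is h_c = 1.3 + 0.933333 = 2.23333 m.
A = ½ × 3.4 × 2.8 = 4.76 m².
Resultant F = γ·h_c·A = 7.95591 × 2.23333 × 4.76 = 84.5765 kN.
I_c = b·h³/36 = 3.4 × 2.8³/36 = 2.07324 m⁴.
Centre of pressure: y_p = y_c + I_c/(y_c·A) = 2.23333 + 2.07324/(2.23333 × 4.76) = 2.23333 + 0.195025 = 2.42835 m along the plane.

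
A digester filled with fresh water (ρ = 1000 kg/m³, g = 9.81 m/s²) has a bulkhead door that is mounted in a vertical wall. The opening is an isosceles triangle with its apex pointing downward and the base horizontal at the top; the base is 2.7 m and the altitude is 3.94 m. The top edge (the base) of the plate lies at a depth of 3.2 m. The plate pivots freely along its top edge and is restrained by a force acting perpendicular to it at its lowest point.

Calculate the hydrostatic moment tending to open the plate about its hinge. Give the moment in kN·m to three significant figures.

M ≈ 354 kN·m

γ = ρg = 1000 × 9.81 = 9810 N/m³ = 9.81 kN/m³.
With the apex down, the centroid sits h/3 = 3.94/3 = 1.31333 m below the base (the top edge), so the centroid depth is h_c = 3.2 + 1.31333 = 4.51333 m.
A = ½ × 2.7 × 3.94 = 5.319 m².
Resultant F = γ·h_c·A = 9.81 × 4.51333 × 5.319 = 235.503 kN.
I_c = b·h³/36 = 2.7 × 3.94³/36 = 4.58722 m⁴.
Centre of pressure: y_p = y_c + I_c/(y_c·A) = 4.51333 + 4.58722/(4.51333 × 5.319) = 4.51333 + 0.191083 = 4.70441 m along the plane.
The resultant acts 1.31333 + 0.191083 = 1.50441 m (along the plate) below the hinge at the top edge, so the moment about the hinge is M = F × 1.50441 = 235.503 × 1.50441 = 354.293 kN·m.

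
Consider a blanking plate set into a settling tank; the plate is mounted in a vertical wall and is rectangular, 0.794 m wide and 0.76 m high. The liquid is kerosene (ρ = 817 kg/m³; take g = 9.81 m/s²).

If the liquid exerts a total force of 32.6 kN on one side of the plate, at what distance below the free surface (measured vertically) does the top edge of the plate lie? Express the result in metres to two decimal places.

d_top ≈ 6.36 m

γ = ρg = 817 × 9.81 / 1000 = 8.01477 kN/m³.
A = 0.794 × 0.76 = 0.60344 m².
From F = γ·h_c·A, the centroid depth is h_c = 32.6/(8.01477 × 0.60344) = 6.74051 m.
The centroid lies 0.76/2 = 0.38 m below the top edge, so the top edge sits at h_top = 6.74051 − 0.38 = 6.36051 m below the surface.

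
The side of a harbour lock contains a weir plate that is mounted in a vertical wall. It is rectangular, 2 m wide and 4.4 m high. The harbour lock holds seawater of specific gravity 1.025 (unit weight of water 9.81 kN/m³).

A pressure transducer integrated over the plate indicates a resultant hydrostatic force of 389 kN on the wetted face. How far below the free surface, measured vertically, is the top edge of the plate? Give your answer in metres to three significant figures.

d_top ≈ 2.20 m

γ = 1.025 × 9.81 = 10.05525 kN/m³.
A = 2 × 4.4 = 8.8 m².
From F = γ·h_c·A, the centroid depth is h_c = 389/(10.05525 × 8.8) = 4.39617 m.
The centroid lies 4.4/2 = 2.2 m below the top edge, so the top edge sits at h_top = 4.39617 − 2.2 = 2.19617 m below the surface.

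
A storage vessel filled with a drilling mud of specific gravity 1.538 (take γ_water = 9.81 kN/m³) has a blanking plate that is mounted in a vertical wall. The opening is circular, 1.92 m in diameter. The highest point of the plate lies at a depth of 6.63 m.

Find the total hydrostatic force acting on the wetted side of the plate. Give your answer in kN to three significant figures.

F ≈ 332 kN

γ = 1.538 × 9.81 = 15.08778 kN/m³.
The centroid is at the centre, 0.96 m below the top of the plate, so the centroid depth is h_c = 6.63 + 0.96 = 7.59 m.
A = π(0.96)² = 2.89529 m².
Resultant F = γ·h_c·A = 15.08778 × 7.59 × 2.89529 = 331.558 kN.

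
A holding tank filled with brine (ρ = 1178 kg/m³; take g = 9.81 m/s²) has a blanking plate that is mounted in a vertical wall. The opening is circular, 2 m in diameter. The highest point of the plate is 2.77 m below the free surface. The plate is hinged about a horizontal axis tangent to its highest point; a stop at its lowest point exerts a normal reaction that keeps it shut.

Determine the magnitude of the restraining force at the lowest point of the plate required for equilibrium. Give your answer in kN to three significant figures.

P ≈ 73.0 kN

γ = ρg = 1178 × 9.81 / 1000 = 11.55618 kN/m³.
The centroid is at the centre, 1 m below the top of the plate, so the centroid depth is h_c = 2.77 + 1 = 3.77 m.
A = π(1)² = 3.14159 m².
Resultant F = γ·h_c·A = 11.55618 × 3.77 × 3.14159 = 136.869 kN.
I_c = πr⁴/4 = π × 1⁴/4 = 0.785398 m⁴.
Centre of pressure: y_p = y_c + I_c/(y_c·A) = 3.77 + 0.785398/(3.77 × 3.14159) = 3.77 + 0.066313 = 3.83631 m along the plane.
The resultant acts 1 + 0.066313 = 1.06631 m (along the plate) below the hinge at the top edge, so the moment about the hinge is M = F × 1.06631 = 136.869 × 1.06631 = 145.945 kN·m.
A normal force at the bottom, 2 m from the hinge, must supply this moment: P = 145.945/2 = 72.9725 kN.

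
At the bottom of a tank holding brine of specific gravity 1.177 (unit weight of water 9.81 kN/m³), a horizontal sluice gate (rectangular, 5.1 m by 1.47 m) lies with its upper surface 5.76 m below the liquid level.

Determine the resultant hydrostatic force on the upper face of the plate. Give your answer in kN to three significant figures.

γ = 1.177 × 9.81 = 11.54637 kN/m³.
The plate is horizontal, so pressure is uniform at p = γ·h = 11.54637 × 5.76 = 66.5071 kN/m².
A = 5.1 × 1.47 = 7.497 m².
F = p·A = 66.5071 × 7.497 = 498.604 kN.

F ≈ 499 kN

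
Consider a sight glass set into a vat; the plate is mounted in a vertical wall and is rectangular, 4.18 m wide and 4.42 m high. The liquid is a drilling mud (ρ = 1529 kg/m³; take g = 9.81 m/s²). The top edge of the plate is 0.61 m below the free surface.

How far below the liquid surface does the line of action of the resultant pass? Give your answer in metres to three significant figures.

γ = ρg = 1529 × 9.81 / 1000 = 14.99949 kN/m³.
The centroid lies 4.42/2 = 2.21 m below the top edge, so the centroid depth is h_c = 0.61 + 2.21 = 2.82 m.
A = 4.18 × 4.42 = 18.4756 m².
Resultant F = γ·h_c·A = 14.99949 × 2.82 × 18.4756 = 781.491 kN.
I_c = b·h³/12 = 4.18 × 4.42³/12 = 30.0789 m⁴.
Centre of pressure: y_p = y_c + I_c/(y_c·A) = 2.82 + 30.0789/(2.82 × 18.4756) = 2.82 + 0.577317 = 3.39732 m along the plane.

h_p = 3.40 m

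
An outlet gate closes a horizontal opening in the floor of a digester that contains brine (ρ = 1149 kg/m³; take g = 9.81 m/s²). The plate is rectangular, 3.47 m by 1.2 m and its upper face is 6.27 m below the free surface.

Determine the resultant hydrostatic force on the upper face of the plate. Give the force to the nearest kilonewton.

F ≈ 294 kN

γ = ρg = 1149 × 9.81 / 1000 = 11.27169 kN/m³.
The plate is horizontal, so pressure is uniform at p = γ·h = 11.27169 × 6.27 = 70.6735 kN/m².
A = 3.47 × 1.2 = 4.164 m².
F = p·A = 70.6735 × 4.164 = 294.284 kN.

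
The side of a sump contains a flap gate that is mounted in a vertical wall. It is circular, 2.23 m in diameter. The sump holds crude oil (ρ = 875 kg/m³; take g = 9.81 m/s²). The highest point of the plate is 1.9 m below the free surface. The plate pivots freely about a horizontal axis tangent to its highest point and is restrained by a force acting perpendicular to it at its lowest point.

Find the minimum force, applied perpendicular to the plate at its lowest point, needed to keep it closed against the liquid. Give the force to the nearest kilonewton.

γ = ρg = 875 × 9.81 / 1000 = 8.58375 kN/m³.
The centroid is at the centre, 1.115 m below the top of the plate, so the centroid depth is h_c = 1.9 + 1.115 = 3.015 m.
A = π(1.115)² = 3.90571 m².
Resultant F = γ·h_c·A = 8.58375 × 3.015 × 3.90571 = 101.08 kN.
I_c = πr⁴/4 = π × 1.115⁴/4 = 1.21392 m⁴.
Centre of pressure: y_p = y_c + I_c/(y_c·A) = 3.015 + 1.21392/(3.015 × 3.90571) = 3.015 + 0.103087 = 3.11809 m along the plane.
The resultant acts 1.115 + 0.103087 = 1.21809 m (along the plate) below the hinge at the top edge, so the moment about the hinge is M = F × 1.21809 = 101.08 × 1.21809 = 123.125 kN·m.
A normal force at the bottom, 2.23 m from the hinge, must supply this moment: P = 123.125/2.23 = 55.213 kN.

P ≈ 55 kN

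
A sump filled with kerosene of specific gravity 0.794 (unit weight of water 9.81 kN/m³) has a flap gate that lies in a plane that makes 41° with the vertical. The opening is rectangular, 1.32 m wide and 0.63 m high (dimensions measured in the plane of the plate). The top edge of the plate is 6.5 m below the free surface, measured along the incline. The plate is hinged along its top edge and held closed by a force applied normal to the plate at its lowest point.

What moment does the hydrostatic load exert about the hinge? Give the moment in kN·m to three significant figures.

M ≈ 10.7 kN·m

γ = 0.794 × 9.81 = 7.78914 kN/m³.
The plate makes 41° with the vertical, i.e. θ = 90° − 41° = 49° to the horizontal. Measuring y along the incline from the free-surface line, vertical depth h = y·sinθ with sinθ = 0.754710.
The centroid lies 0.63/2 = 0.315 m below the top edge, so y_c = 6.5 + 0.315 = 6.815 m and h_c = 6.815 × 0.754710 = 5.14335 m.
A = 1.32 × 0.63 = 0.8316 m².
Resultant F = γ·h_c·A = 7.78914 × 5.14335 × 0.8316 = 33.3158 kN.
I_c = b·h³/12 = 1.32 × 0.63³/12 = 0.0275052 m⁴.
Centre of pressure: y_p = y_c + I_c/(y_c·A) = 6.815 + 0.0275052/(6.815 × 0.8316) = 6.815 + 0.00485327 = 6.81985 m along the plane.
The resultant acts 0.315 + 0.00485327 = 0.319853 m (along the plate) below the hinge at the top edge, so the moment about the hinge is M = F × 0.319853 = 33.3158 × 0.319853 = 10.6562 kN·m.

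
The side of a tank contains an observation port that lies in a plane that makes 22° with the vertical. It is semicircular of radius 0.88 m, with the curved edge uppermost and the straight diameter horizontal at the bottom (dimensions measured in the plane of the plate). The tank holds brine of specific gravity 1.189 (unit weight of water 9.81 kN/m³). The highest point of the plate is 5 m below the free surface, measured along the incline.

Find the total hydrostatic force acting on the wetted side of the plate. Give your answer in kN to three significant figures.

γ = 1.189 × 9.81 = 11.66409 kN/m³.
The plate makes 22° with the vertical, i.e. θ = 90° − 22° = 68° to the horizontal. Measuring y along the incline from the free-surface line, vertical depth h = y·sinθ with sinθ = 0.927184.
The centroid lies 4r/(3π) = 0.373484 m above the diameter, so r − 4r/(3π) = 0.88 − 0.373484 = 0.506516 m below the topmost point, so y_c = 5 + 0.506516 = 5.50652 m and h_c = 5.50652 × 0.927184 = 5.10556 m.
A = πr²/2 = π × 0.88²/2 = 1.21642 m².
Resultant F = γ·h_c·A = 11.66409 × 5.10556 × 1.21642 = 72.4399 kN.

F ≈ 72.4 kN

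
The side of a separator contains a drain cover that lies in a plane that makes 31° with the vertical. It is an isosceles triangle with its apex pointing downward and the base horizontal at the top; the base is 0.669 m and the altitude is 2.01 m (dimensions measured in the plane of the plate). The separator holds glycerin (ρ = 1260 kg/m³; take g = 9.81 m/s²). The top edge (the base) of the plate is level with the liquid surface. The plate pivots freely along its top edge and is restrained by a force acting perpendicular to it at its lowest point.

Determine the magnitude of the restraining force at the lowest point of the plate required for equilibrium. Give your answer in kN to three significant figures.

P ≈ 2.39 kN

γ = ρg = 1260 × 9.81 / 1000 = 12.3606 kN/m³.
The plate makes 31° with the vertical, i.e. θ = 90° − 31° = 59° to the horizontal. Measuring y along the incline from the free-surface line, vertical depth h = y·sinθ with sinθ = 0.857167.
With the apex down, the centroid sits h/3 = 2.01/3 = 0.67 m below the base (the top edge), so y_c = 0.67 m and h_c = 0.67 × 0.857167 = 0.574302 m.
A = ½ × 0.669 × 2.01 = 0.672345 m².
Resultant F = γ·h_c·A = 12.3606 × 0.574302 × 0.672345 = 4.77279 kN.
I_c = b·h³/36 = 0.669 × 2.01³/36 = 0.150908 m⁴.
Centre of pressure: y_p = y_c + I_c/(y_c·A) = 0.67 + 0.150908/(0.67 × 0.672345) = 0.67 + 0.335 = 1.005 m along the plane.
The resultant acts 0.67 + 0.335 = 1.005 m (along the plate) below the hinge at the top edge, so the moment about the hinge is M = F × 1.005 = 4.77279 × 1.005 = 4.79665 kN·m.
A normal force at the bottom, 2.01 m from the hinge, must supply this moment: P = 4.79665/2.01 = 2.38639 kN.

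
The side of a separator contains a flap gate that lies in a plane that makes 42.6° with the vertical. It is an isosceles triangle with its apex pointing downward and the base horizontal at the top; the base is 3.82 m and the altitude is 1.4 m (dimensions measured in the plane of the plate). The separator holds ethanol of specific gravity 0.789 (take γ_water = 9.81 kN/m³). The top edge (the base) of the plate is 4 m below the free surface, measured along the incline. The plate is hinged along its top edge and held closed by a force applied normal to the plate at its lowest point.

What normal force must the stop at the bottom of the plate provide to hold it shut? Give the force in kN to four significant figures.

P ≈ 23.87 kN

γ = 0.789 × 9.81 = 7.74009 kN/m³.
The plate makes 42.6° with the vertical, i.e. θ = 90° − 42.6° = 47.4° to the horizontal. Measuring y along the incline from the free-surface line, vertical depth h = y·sinθ with sinθ = 0.736097.
With the apex down, the centroid sits h/3 = 1.4/3 = 0.466667 m below the base (the top edge), so y_c = 4 + 0.466667 = 4.46667 m and h_c = 4.46667 × 0.736097 = 3.2879 m.
A = ½ × 3.82 × 1.4 = 2.674 m².
Resultant F = γ·h_c·A = 7.74009 × 3.2879 × 2.674 = 68.0497 kN.
I_c = b·h³/36 = 3.82 × 1.4³/36 = 0.291169 m⁴.
Centre of pressure: y_p = y_c + I_c/(y_c·A) = 4.46667 + 0.291169/(4.46667 × 2.674) = 4.46667 + 0.0243781 = 4.49105 m along the plane.
The resultant acts 0.466667 + 0.0243781 = 0.491045 m (along the plate) below the hinge at the top edge, so the moment about the hinge is M = F × 0.491045 = 68.0497 × 0.491045 = 33.4155 kN·m.
A normal force at the bottom, 1.4 m from the hinge, must supply this moment: P = 33.4155/1.4 = 23.8682 kN.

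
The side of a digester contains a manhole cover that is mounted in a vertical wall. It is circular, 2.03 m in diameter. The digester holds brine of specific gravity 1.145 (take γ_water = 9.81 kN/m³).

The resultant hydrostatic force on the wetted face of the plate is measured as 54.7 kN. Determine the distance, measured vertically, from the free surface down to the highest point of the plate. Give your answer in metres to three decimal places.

d_top ≈ 0.490 m

γ = 1.145 × 9.81 = 11.23245 kN/m³.
A = π(1.015)² = 3.23655 m².
From F = γ·h_c·A, the centroid depth is h_c = 54.7/(11.23245 × 3.23655) = 1.50463 m.
The centroid is at the centre, 1.015 m below the top of the plate, so the highest point sits at h_top = 1.50463 − 1.015 = 0.48963 m below the surface.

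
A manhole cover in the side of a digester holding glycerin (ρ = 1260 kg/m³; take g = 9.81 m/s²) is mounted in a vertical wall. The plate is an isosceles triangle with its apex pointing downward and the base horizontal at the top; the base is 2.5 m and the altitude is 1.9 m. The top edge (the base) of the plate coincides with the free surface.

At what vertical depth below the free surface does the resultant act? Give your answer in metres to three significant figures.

h_p = 0.950 m

γ = ρg = 1260 × 9.81 / 1000 = 12.3606 kN/m³.
With the apex down, the centroid sits h/3 = 1.9/3 = 0.633333 m below the base (the top edge), so the centroid depth is h_c = 0.633333 m.
A = ½ × 2.5 × 1.9 = 2.375 m².
Resultant F = γ·h_c·A = 12.3606 × 0.633333 × 2.375 = 18.5924 kN.
I_c = b·h³/36 = 2.5 × 1.9³/36 = 0.476319 m⁴.
Centre of pressure: y_p = y_c + I_c/(y_c·A) = 0.633333 + 0.476319/(0.633333 × 2.375) = 0.633333 + 0.316667 = 0.95 m along the plane.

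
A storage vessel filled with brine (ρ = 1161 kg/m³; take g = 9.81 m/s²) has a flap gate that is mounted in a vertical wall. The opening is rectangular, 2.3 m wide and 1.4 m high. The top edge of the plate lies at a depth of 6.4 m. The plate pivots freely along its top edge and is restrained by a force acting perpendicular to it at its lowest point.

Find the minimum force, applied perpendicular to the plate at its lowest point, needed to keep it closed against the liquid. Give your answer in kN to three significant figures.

P ≈ 134 kN

γ = ρg = 1161 × 9.81 / 1000 = 11.38941 kN/m³.
The centroid lies 1.4/2 = 0.7 m below the top edge, so the centroid depth is h_c = 6.4 + 0.7 = 7.1 m.
A = 2.3 × 1.4 = 3.22 m².
Resultant F = γ·h_c·A = 11.38941 × 7.1 × 3.22 = 260.385 kN.
I_c = b·h³/12 = 2.3 × 1.4³/12 = 0.525933 m⁴.
Centre of pressure: y_p = y_c + I_c/(y_c·A) = 7.1 + 0.525933/(7.1 × 3.22) = 7.1 + 0.0230047 = 7.123 m along the plane.
The resultant acts 0.7 + 0.0230047 = 0.723005 m (along the plate) below the hinge at the top edge, so the moment about the hinge is M = F × 0.723005 = 260.385 × 0.723005 = 188.26 kN·m.
A normal force at the bottom, 1.4 m from the hinge, must supply this moment: P = 188.26/1.4 = 134.471 kN.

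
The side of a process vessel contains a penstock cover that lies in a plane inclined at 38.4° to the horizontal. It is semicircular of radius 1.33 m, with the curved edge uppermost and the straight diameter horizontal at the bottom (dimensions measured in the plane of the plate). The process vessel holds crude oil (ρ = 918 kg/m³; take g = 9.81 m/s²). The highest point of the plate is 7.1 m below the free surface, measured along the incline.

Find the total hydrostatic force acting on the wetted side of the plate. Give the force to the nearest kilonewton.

γ = ρg = 918 × 9.81 / 1000 = 9.00558 kN/m³.
Let θ = 38.4° be the plate's angle to the horizontal; measure y along the incline from where the plane meets the free surface. Vertical depth h = y·sinθ with sinθ = 0.621148.
The centroid lies 4r/(3π) = 0.56447 m above the diameter, so r − 4r/(3π) = 1.33 − 0.56447 = 0.76553 m below the topmost point, so y_c = 7.1 + 0.76553 = 7.86553 m and h_c = 7.86553 × 0.621148 = 4.88566 m.
A = πr²/2 = π × 1.33²/2 = 2.77858 m².
Resultant F = γ·h_c·A = 9.00558 × 4.88566 × 2.77858 = 122.253 kN.

F ≈ 122 kN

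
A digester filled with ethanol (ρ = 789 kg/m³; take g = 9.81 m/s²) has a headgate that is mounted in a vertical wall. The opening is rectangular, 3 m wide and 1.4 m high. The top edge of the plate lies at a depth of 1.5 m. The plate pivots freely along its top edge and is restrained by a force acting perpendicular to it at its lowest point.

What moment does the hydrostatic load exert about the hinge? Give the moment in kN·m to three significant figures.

γ = ρg = 789 × 9.81 / 1000 = 7.74009 kN/m³.
The centroid lies 1.4/2 = 0.7 m below the top edge, so the centroid depth is h_c = 1.5 + 0.7 = 2.2 m.
A = 3 × 1.4 = 4.2 m².
Resultant F = γ·h_c·A = 7.74009 × 2.2 × 4.2 = 71.5184 kN.
I_c = b·h³/12 = 3 × 1.4³/12 = 0.686 m⁴.
Centre of pressure: y_p = y_c + I_c/(y_c·A) = 2.2 + 0.686/(2.2 × 4.2) = 2.2 + 0.0742424 = 2.27424 m along the plane.
The resultant acts 0.7 + 0.0742424 = 0.774242 m (along the plate) below the hinge at the top edge, so the moment about the hinge is M = F × 0.774242 = 71.5184 × 0.774242 = 55.3725 kN·m.

M ≈ 55.4 kN·m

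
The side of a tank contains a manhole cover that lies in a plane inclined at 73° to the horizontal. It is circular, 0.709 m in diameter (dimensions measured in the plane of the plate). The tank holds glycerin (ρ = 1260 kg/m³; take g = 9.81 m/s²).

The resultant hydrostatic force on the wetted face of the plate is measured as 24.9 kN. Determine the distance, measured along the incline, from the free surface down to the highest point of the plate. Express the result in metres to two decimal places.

y_top ≈ 4.98 m

γ = ρg = 1260 × 9.81 / 1000 = 12.3606 kN/m³.
A = π(0.3545)² = 0.394805 m².
From F = γ·h_c·A, the centroid depth is h_c = 24.9/(12.3606 × 0.394805) = 5.10243 m.
Let θ = 73° be the plate's angle to the horizontal; measure y along the incline from where the plane meets the free surface. Vertical depth h = y·sinθ with sinθ = 0.956305.
Along the incline, y_c = h_c/sinθ = 5.10243/0.956305 = 5.33557 m.
The centroid is at the centre, 0.3545 m below the top of the plate, so the highest point sits at y_top = 5.33557 − 0.3545 = 4.98107 m along the incline.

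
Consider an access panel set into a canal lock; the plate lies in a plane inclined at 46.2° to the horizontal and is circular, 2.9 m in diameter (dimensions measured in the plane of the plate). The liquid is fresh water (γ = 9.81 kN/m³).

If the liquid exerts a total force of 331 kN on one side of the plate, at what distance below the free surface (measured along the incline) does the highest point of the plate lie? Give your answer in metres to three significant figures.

γ = 9.81 kN/m³.
A = π(1.45)² = 6.6052 m².
From F = γ·h_c·A, the centroid depth is h_c = 331/(9.81 × 6.6052) = 5.10826 m.
Let θ = 46.2° be the plate's angle to the horizontal; measure y along the incline from where the plane meets the free surface. Vertical depth h = y·sinθ with sinθ = 0.721760.
Along the incline, y_c = h_c/sinθ = 5.10826/0.721760 = 7.0775 m.
The centroid is at the centre, 1.45 m below the top of the plate, so the highest point sits at y_top = 7.0775 − 1.45 = 5.6275 m along the incline.

y_top ≈ 5.63 m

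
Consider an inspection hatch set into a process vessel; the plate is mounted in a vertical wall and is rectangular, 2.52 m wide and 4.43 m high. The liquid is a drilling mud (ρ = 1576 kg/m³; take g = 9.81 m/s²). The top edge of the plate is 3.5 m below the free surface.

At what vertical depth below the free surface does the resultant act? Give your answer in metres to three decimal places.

h_p = 6.001 m

γ = ρg = 1576 × 9.81 / 1000 = 15.46056 kN/m³.
The centroid lies 4.43/2 = 2.215 m below the top edge, so the centroid depth is h_c = 3.5 + 2.215 = 5.715 m.
A = 2.52 × 4.43 = 11.1636 m².
Resultant F = γ·h_c·A = 15.46056 × 5.715 × 11.1636 = 986.383 kN.
I_c = b·h³/12 = 2.52 × 4.43³/12 = 18.257 m⁴.
Centre of pressure: y_p = y_c + I_c/(y_c·A) = 5.715 + 18.257/(5.715 × 11.1636) = 5.715 + 0.28616 = 6.00116 m along the plane.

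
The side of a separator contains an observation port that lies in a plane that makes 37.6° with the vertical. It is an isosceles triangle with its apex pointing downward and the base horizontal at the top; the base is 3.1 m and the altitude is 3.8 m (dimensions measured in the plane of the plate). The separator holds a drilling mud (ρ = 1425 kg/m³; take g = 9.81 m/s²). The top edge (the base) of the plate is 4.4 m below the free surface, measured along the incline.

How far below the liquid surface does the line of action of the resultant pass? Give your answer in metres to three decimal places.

γ = ρg = 1425 × 9.81 / 1000 = 13.97925 kN/m³.
The plate makes 37.6° with the vertical, i.e. θ = 90° − 37.6° = 52.4° to the horizontal. Measuring y along the incline from the free-surface line, vertical depth h = y·sinθ with sinθ = 0.792290.
With the apex down, the centroid sits h/3 = 3.8/3 = 1.26667 m below the base (the top edge), so y_c = 4.4 + 1.26667 = 5.66667 m and h_c = 5.66667 × 0.792290 = 4.48965 m.
A = ½ × 3.1 × 3.8 = 5.89 m².
Resultant F = γ·h_c·A = 13.97925 × 4.48965 × 5.89 = 369.668 kN.
I_c = b·h³/36 = 3.1 × 3.8³/36 = 4.72509 m⁴.
Centre of pressure: y_p = y_c + I_c/(y_c·A) = 5.66667 + 4.72509/(5.66667 × 5.89) = 5.66667 + 0.141569 = 5.80824 m along the plane.
Vertically, h_p = y_p·sinθ = 5.80824 × 0.792290 = 4.60181 m.

h_p = 4.602 m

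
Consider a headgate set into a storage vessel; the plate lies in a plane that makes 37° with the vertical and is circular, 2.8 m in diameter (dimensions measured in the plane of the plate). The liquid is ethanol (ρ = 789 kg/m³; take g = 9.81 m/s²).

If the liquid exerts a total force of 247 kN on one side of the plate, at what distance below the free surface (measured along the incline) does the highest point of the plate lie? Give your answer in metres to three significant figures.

y_top ≈ 5.09 m

γ = ρg = 789 × 9.81 / 1000 = 7.74009 kN/m³.
A = π(1.4)² = 6.15752 m².
From F = γ·h_c·A, the centroid depth is h_c = 247/(7.74009 × 6.15752) = 5.18257 m.
The plate makes 37° with the vertical, i.e. θ = 90° − 37° = 53° to the horizontal. Measuring y along the incline from the free-surface line, vertical depth h = y·sinθ with sinθ = 0.798636.
Along the incline, y_c = h_c/sinθ = 5.18257/0.798636 = 6.48928 m.
The centroid is at the centre, 1.4 m below the top of the plate, so the highest point sits at y_top = 6.48928 − 1.4 = 5.08928 m along the incline.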